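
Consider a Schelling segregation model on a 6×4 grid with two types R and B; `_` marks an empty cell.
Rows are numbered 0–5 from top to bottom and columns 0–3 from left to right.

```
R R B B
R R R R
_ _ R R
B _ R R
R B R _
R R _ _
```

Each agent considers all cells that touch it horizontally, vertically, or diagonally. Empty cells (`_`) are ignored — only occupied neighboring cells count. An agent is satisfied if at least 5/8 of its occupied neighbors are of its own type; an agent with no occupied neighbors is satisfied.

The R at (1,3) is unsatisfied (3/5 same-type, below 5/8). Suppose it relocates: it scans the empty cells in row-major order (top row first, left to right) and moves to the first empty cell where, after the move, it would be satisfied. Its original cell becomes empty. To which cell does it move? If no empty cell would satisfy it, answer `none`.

(2,0)

Vacating (1,3). Empty cells in order:
  (2,0): 2/3 same-type → satisfied — stop here.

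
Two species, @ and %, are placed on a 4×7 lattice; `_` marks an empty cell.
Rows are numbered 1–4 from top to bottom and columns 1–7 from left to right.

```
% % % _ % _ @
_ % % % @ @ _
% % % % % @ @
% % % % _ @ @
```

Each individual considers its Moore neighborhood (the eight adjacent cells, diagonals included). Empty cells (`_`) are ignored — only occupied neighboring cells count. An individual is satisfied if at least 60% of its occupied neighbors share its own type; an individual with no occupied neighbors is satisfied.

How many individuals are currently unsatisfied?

3

(1,1)% 2/2 satisfied
(1,2)% 4/4 satisfied
(1,3)% 4/4 satisfied
(1,5)% 1/3 not
(1,7)@ 1/1 satisfied
(2,2)% 7/7 satisfied
(2,3)% 7/7 satisfied
(2,4)% 6/7 satisfied
(2,5)@ 2/6 not
(2,6)@ 4/6 satisfied
(3,1)% 4/4 satisfied
(3,2)% 7/7 satisfied
(3,3)% 8/8 satisfied
(3,4)% 6/7 satisfied
(3,5)% 3/7 not
(3,6)@ 5/6 satisfied
(3,7)@ 4/4 satisfied
(4,1)% 3/3 satisfied
(4,2)% 5/5 satisfied
(4,3)% 5/5 satisfied
(4,4)% 4/4 satisfied
(4,6)@ 3/4 satisfied
(4,7)@ 3/3 satisfied
Unsatisfied: (1,5), (2,5), (3,5) — 3 in total.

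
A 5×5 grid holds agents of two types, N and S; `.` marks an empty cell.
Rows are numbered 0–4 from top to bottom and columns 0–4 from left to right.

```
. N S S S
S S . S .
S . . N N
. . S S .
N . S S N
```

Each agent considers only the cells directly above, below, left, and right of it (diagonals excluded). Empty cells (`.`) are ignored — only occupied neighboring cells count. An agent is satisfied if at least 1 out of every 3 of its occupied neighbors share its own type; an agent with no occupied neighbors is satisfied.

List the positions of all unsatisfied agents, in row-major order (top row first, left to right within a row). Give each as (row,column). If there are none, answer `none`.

(0,1), (4,4)

(0,1)N 0/2 not
(0,2)S 1/2 satisfied
(0,3)S 3/3 satisfied
(0,4)S 1/1 satisfied
(1,0)S 2/2 satisfied
(1,1)S 1/2 satisfied
(1,3)S 1/2 satisfied
(2,0)S 1/1 satisfied
(2,3)N 1/3 satisfied
(2,4)N 1/1 satisfied
(3,2)S 2/2 satisfied
(3,3)S 2/3 satisfied
(4,0)N 0/0 satisfied
(4,2)S 2/2 satisfied
(4,3)S 2/3 satisfied
(4,4)N 0/1 not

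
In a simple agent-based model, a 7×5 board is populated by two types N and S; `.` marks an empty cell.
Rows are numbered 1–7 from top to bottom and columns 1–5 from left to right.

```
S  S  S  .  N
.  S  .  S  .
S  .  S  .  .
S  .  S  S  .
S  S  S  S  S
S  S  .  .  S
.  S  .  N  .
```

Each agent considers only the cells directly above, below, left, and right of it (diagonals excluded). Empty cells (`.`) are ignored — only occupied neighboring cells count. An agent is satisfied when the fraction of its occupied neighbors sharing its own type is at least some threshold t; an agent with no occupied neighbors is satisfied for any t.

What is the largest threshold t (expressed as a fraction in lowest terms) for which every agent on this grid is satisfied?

1/1

(1,1)S 1/1
(1,2)S 3/3
(1,3)S 1/1
(1,5)N — no occupied neighbors
(2,2)S 1/1
(2,4)S — no occupied neighbors
(3,1)S 1/1
(3,3)S 1/1
(4,1)S 2/2
(4,3)S 3/3
(4,4)S 2/2
(5,1)S 3/3
(5,2)S 3/3
(5,3)S 3/3
(5,4)S 3/3
(5,5)S 2/2
(6,1)S 2/2
(6,2)S 3/3
(6,5)S 1/1
(7,2)S 1/1
(7,4)N — no occupied neighbors
The smallest same-type fraction is 1/1 at (1,1), which reduces to 1/1. Any threshold above that leaves this agent unsatisfied.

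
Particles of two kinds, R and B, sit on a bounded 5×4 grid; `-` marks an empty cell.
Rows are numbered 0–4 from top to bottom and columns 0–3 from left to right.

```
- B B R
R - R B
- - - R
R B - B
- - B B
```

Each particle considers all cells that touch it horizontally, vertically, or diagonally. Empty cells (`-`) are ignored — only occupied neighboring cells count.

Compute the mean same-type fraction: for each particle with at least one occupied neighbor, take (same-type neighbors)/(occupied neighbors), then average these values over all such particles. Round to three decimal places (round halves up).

(0,1)B 1/3
(0,2)B 2/4
(0,3)R 1/3
(1,0)R 0/1
(1,2)R 2/5
(1,3)B 1/4
(2,3)R 1/3
(3,0)R 0/1
(3,1)B 1/2
(3,3)B 2/3
(4,2)B 3/3
(4,3)B 2/2
Sum over 12 particles: 1/3 + 2/4 + 1/3 + 0/1 + 2/5 + 1/4 + 1/3 + 0/1 + 1/2 + 2/3 + 3/3 + 2/2 = 319/60; mean = 319/60 ÷ 12 = 319/720 = 0.443055… → 0.443.

0.443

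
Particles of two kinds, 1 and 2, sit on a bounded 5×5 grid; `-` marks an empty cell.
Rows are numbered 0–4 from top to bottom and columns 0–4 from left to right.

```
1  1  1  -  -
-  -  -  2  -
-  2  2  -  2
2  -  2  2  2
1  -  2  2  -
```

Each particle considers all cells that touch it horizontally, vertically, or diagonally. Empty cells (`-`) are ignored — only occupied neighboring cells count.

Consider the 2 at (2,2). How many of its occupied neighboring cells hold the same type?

Occupied neighbors of (2,2): (1,3)=2, (2,1)=2, (3,2)=2, (3,3)=2.
Same type (2): 4 of 4.

4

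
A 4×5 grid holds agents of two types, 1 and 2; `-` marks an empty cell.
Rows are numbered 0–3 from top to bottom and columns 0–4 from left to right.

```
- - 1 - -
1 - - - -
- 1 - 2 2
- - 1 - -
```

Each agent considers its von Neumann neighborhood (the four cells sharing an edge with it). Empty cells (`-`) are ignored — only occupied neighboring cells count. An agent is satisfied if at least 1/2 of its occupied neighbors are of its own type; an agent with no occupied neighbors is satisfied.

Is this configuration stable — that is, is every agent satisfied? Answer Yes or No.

Yes

(0,2)1 0/0 ✓
(1,0)1 0/0 ✓
(2,1)1 0/0 ✓
(2,3)2 1/1 ✓
(2,4)2 1/1 ✓
(3,2)1 0/0 ✓
All meet the threshold, so the configuration is stable.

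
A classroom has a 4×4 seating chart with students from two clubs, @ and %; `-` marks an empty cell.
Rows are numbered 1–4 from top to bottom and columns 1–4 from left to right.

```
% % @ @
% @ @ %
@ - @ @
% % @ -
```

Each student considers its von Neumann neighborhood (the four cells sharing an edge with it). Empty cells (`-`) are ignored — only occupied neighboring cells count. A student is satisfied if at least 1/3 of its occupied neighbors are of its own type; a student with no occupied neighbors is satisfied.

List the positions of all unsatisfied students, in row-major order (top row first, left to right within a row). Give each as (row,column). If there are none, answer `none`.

(2,4), (3,1)

(1,1)% 2/2 ✓
(1,2)% 1/3 ✓
(1,3)@ 2/3 ✓
(1,4)@ 1/2 ✓
(2,1)% 1/3 ✓
(2,2)@ 1/3 ✓
(2,3)@ 3/4 ✓
(2,4)% 0/3 ✗
(3,1)@ 0/2 ✗
(3,3)@ 3/3 ✓
(3,4)@ 1/2 ✓
(4,1)% 1/2 ✓
(4,2)% 1/2 ✓
(4,3)@ 1/2 ✓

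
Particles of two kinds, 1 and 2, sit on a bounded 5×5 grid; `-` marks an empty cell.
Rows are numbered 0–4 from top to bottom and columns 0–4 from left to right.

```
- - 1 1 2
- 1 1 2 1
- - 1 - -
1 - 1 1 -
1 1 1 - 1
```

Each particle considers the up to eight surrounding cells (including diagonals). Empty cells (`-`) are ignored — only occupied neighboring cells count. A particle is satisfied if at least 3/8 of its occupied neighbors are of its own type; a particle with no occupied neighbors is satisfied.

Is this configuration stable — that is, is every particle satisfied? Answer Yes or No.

Row 0: (0,2)1 3/4 ok · (0,3)1 3/5 ok · (0,4)2 1/3 unhappy
Row 1: (1,1)1 3/3 ok · (1,2)1 4/5 ok · (1,3)2 1/6 unhappy · (1,4)1 1/3 unhappy
Row 2: (2,2)1 4/5 ok
Row 3: (3,0)1 2/2 ok · (3,2)1 4/4 ok · (3,3)1 4/4 ok
Row 4: (4,0)1 2/2 ok · (4,1)1 4/4 ok · (4,2)1 3/3 ok · (4,4)1 1/1 ok
For instance (0,4) has only 1/3 same-type neighbors, below 3/8.

No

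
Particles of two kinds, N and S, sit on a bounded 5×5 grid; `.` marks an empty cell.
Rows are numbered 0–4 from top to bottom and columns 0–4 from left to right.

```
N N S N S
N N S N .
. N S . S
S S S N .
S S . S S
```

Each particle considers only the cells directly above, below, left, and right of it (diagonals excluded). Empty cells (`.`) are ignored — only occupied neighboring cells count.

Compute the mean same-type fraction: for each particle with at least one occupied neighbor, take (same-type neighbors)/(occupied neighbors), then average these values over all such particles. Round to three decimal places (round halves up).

0.632

(0,0)N 2/2
(0,1)N 2/3
(0,2)S 1/3
(0,3)N 1/3
(0,4)S 0/1
(1,0)N 2/2
(1,1)N 3/4
(1,2)S 2/4
(1,3)N 1/2
(2,1)N 1/3
(2,2)S 2/3
(2,4)S — no occupied neighbors
(3,0)S 2/2
(3,1)S 3/4
(3,2)S 2/3
(3,3)N 0/2
(4,0)S 2/2
(4,1)S 2/2
(4,3)S 1/2
(4,4)S 1/1
Sum over 19 particles: 2/2 + 2/3 + 1/3 + 1/3 + 0/1 + 2/2 + 3/4 + 2/4 + 1/2 + 1/3 + 2/3 + 2/2 + 3/4 + 2/3 + 0/2 + 2/2 + 2/2 + 1/2 + 1/1 = 12; mean = 12 ÷ 19 = 12/19 = 0.631578… → 0.632.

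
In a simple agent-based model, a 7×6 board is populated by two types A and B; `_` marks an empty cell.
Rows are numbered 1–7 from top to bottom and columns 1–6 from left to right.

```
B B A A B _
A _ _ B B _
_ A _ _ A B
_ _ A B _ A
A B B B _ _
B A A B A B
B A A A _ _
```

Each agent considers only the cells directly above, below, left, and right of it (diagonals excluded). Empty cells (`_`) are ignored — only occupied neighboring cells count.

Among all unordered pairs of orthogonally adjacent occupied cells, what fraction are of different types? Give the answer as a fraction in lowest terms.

Scan each occupied cell's neighbors to the right and below so each pair is counted once.
From row 1: 4 unlike of 7 pairs (running 4/7).
From row 2: 1 unlike of 2 pairs (running 5/9).
From row 3: 2 unlike of 2 pairs (running 7/11).
From row 4: 2 unlike of 3 pairs (running 9/14).
From row 5: 4 unlike of 7 pairs (running 13/21).
From row 6: 5 unlike of 9 pairs (running 18/30).
From row 7: 1 unlike of 3 pairs (running 19/33).
Total adjacent occupied pairs: 33; unlike-type pairs: 19.
19/33 is already in lowest terms.

19/33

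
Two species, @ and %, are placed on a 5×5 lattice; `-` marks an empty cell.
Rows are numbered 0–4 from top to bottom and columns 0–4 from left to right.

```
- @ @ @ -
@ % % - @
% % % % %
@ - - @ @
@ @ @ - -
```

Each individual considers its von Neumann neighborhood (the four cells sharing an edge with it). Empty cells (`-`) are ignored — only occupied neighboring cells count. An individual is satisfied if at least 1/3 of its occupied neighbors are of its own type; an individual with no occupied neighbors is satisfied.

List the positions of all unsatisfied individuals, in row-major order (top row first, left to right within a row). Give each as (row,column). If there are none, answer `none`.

Row 0: (0,1)@ 1/2 ✓ · (0,2)@ 2/3 ✓ · (0,3)@ 1/1 ✓
Row 1: (1,0)@ 0/2 ✗ · (1,1)% 2/4 ✓ · (1,2)% 2/3 ✓ · (1,4)@ 0/1 ✗
Row 2: (2,0)% 1/3 ✓ · (2,1)% 3/3 ✓ · (2,2)% 3/3 ✓ · (2,3)% 2/3 ✓ · (2,4)% 1/3 ✓
Row 3: (3,0)@ 1/2 ✓ · (3,3)@ 1/2 ✓ · (3,4)@ 1/2 ✓
Row 4: (4,0)@ 2/2 ✓ · (4,1)@ 2/2 ✓ · (4,2)@ 1/1 ✓

(1,0), (1,4)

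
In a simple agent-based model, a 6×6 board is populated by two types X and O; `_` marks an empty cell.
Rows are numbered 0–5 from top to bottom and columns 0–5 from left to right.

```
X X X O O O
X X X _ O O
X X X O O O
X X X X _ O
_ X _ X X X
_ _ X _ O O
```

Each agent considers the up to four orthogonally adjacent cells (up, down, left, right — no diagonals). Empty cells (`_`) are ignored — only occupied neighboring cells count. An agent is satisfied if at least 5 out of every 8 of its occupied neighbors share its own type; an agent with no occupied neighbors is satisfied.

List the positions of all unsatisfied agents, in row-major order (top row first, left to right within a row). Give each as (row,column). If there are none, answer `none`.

(0,3), (2,3), (3,5), (4,5), (5,4), (5,5)

Row 0: (0,0)X 2/2 ✓ · (0,1)X 3/3 ✓ · (0,2)X 2/3 ✓ · (0,3)O 1/2 ✗ · (0,4)O 3/3 ✓ · (0,5)O 2/2 ✓
Row 1: (1,0)X 3/3 ✓ · (1,1)X 4/4 ✓ · (1,2)X 3/3 ✓ · (1,4)O 3/3 ✓ · (1,5)O 3/3 ✓
Row 2: (2,0)X 3/3 ✓ · (2,1)X 4/4 ✓ · (2,2)X 3/4 ✓ · (2,3)O 1/3 ✗ · (2,4)O 3/3 ✓ · (2,5)O 3/3 ✓
Row 3: (3,0)X 2/2 ✓ · (3,1)X 4/4 ✓ · (3,2)X 3/3 ✓ · (3,3)X 2/3 ✓ · (3,5)O 1/2 ✗
Row 4: (4,1)X 1/1 ✓ · (4,3)X 2/2 ✓ · (4,4)X 2/3 ✓ · (4,5)X 1/3 ✗
Row 5: (5,2)X 0/0 ✓ · (5,4)O 1/2 ✗ · (5,5)O 1/2 ✗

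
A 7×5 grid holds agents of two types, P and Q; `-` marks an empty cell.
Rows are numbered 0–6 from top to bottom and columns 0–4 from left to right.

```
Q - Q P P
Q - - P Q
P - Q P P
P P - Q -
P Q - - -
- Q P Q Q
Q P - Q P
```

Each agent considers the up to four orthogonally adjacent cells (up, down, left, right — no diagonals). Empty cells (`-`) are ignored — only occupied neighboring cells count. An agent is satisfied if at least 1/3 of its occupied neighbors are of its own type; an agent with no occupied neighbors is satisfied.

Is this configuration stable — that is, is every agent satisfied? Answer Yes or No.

(0,0)Q 1/1 ✓
(0,2)Q 0/1 ✗
(0,3)P 2/3 ✓
(0,4)P 1/2 ✓
(1,0)Q 1/2 ✓
(1,3)P 2/3 ✓
(1,4)Q 0/3 ✗
(2,0)P 1/2 ✓
(2,2)Q 0/1 ✗
(2,3)P 2/4 ✓
(2,4)P 1/2 ✓
(3,0)P 3/3 ✓
(3,1)P 1/2 ✓
(3,3)Q 0/1 ✗
(4,0)P 1/2 ✓
(4,1)Q 1/3 ✓
(5,1)Q 1/3 ✓
(5,2)P 0/2 ✗
(5,3)Q 2/3 ✓
(5,4)Q 1/2 ✓
(6,0)Q 0/1 ✗
(6,1)P 0/2 ✗
(6,3)Q 1/2 ✓
(6,4)P 0/2 ✗
For instance (0,2) has only 0/1 same-type neighbors, below 1/3.

No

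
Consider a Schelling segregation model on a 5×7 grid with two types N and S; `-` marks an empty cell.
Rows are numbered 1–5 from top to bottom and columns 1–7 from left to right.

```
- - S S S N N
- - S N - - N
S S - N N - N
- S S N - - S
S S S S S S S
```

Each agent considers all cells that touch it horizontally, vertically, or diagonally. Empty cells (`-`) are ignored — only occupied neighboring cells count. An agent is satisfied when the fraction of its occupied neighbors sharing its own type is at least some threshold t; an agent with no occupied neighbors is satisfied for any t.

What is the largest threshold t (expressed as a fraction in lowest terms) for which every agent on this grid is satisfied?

1/3

(1,3)S 2/3
(1,4)S 3/4
(1,5)S 1/3
(1,6)N 2/3
(1,7)N 2/2
(2,3)S 3/5
(2,4)N 2/6
(2,7)N 3/3
(3,1)S 2/2
(3,2)S 4/4
(3,4)N 3/5
(3,5)N 3/3
(3,7)N 1/2
(4,2)S 6/6
(4,3)S 5/7
(4,4)N 2/6
(4,7)S 2/3
(5,1)S 2/2
(5,2)S 4/4
(5,3)S 4/5
(5,4)S 3/4
(5,5)S 2/3
(5,6)S 3/3
(5,7)S 2/2
The smallest same-type fraction is 1/3 at (1,5), which reduces to 1/3. Any threshold above that leaves this agent unsatisfied.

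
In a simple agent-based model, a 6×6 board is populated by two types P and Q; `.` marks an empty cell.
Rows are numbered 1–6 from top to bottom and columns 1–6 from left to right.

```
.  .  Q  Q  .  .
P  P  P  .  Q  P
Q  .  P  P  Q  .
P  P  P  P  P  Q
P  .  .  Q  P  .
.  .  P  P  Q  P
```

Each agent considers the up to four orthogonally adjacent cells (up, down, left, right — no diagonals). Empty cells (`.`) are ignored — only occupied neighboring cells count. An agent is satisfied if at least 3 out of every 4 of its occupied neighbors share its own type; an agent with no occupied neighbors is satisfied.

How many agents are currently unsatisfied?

Row 1: (1,3)Q 1/2 ✗ · (1,4)Q 1/1 ✓
Row 2: (2,1)P 1/2 ✗ · (2,2)P 2/2 ✓ · (2,3)P 2/3 ✗ · (2,5)Q 1/2 ✗ · (2,6)P 0/1 ✗
Row 3: (3,1)Q 0/2 ✗ · (3,3)P 3/3 ✓ · (3,4)P 2/3 ✗ · (3,5)Q 1/3 ✗
Row 4: (4,1)P 2/3 ✗ · (4,2)P 2/2 ✓ · (4,3)P 3/3 ✓ · (4,4)P 3/4 ✓ · (4,5)P 2/4 ✗ · (4,6)Q 0/1 ✗
Row 5: (5,1)P 1/1 ✓ · (5,4)Q 0/3 ✗ · (5,5)P 1/3 ✗
Row 6: (6,3)P 1/1 ✓ · (6,4)P 1/3 ✗ · (6,5)Q 0/3 ✗ · (6,6)P 0/1 ✗
Unsatisfied: (1,3), (2,1), (2,3), (2,5), (2,6), (3,1), (3,4), (3,5), (4,1), (4,5), (4,6), (5,4), (5,5), (6,4), (6,5), (6,6) — 16 in total.

16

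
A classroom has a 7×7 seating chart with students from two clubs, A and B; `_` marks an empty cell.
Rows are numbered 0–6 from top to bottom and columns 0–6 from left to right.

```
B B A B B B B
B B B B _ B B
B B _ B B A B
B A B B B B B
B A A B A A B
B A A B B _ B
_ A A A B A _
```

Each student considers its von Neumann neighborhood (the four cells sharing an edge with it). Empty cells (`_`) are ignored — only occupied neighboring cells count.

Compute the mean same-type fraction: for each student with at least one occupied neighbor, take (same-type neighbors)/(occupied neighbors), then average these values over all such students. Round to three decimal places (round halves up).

0.674

(0,0)B 2/2
(0,1)B 2/3
(0,2)A 0/3
(0,3)B 2/3
(0,4)B 2/2
(0,5)B 3/3
(0,6)B 2/2
(1,0)B 3/3
(1,1)B 4/4
(1,2)B 2/3
(1,3)B 3/3
(1,5)B 2/3
(1,6)B 3/3
(2,0)B 3/3
(2,1)B 2/3
(2,3)B 3/3
(2,4)B 2/3
(2,5)A 0/4
(2,6)B 2/3
(3,0)B 2/3
(3,1)A 1/4
(3,2)B 1/3
(3,3)B 4/4
(3,4)B 3/4
(3,5)B 2/4
(3,6)B 3/3
(4,0)B 2/3
(4,1)A 3/4
(4,2)A 2/4
(4,3)B 2/4
(4,4)A 1/4
(4,5)A 1/3
(4,6)B 2/3
(5,0)B 1/2
(5,1)A 3/4
(5,2)A 3/4
(5,3)B 2/4
(5,4)B 2/3
(5,6)B 1/1
(6,1)A 2/2
(6,2)A 3/3
(6,3)A 1/3
(6,4)B 1/3
(6,5)A 0/1
Sum over 44 students: 2/2 + 2/3 + 0/3 + 2/3 + 2/2 + 3/3 + 2/2 + 3/3 + 4/4 + 2/3 + 3/3 + 2/3 + 3/3 + 3/3 + 2/3 + 3/3 + 2/3 + 0/4 + 2/3 + 2/3 + 1/4 + 1/3 + 4/4 + 3/4 + 2/4 + 3/3 + 2/3 + 3/4 + 2/4 + 2/4 + 1/4 + 1/3 + 2/3 + 1/2 + 3/4 + 3/4 + 2/4 + 2/3 + 1/1 + 2/2 + 3/3 + 1/3 + 1/3 + 0/1 = 89/3; mean = 89/3 ÷ 44 = 89/132 = 0.674242… → 0.674.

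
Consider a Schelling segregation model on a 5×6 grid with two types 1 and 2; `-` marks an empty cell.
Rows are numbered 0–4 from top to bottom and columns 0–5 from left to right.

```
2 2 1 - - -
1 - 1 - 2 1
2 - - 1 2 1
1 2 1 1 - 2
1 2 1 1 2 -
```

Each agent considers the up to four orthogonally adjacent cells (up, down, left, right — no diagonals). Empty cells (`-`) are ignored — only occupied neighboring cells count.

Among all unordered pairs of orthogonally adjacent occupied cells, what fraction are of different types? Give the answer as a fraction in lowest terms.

Scan each occupied cell's neighbors to the right and below so each pair is counted once.
Row 0: 2(0,0)–2(0,1)= 2(0,0)–1(1,0)≠ 2(0,1)–1(0,2)≠ 1(0,2)–1(1,2)=  → 2/4 unlike.
Row 1: 1(1,0)–2(2,0)≠ 2(1,4)–1(1,5)≠ 2(1,4)–2(2,4)= 1(1,5)–1(2,5)=  → 2/4 unlike.
Row 2: 2(2,0)–1(3,0)≠ 1(2,3)–2(2,4)≠ 1(2,3)–1(3,3)= 2(2,4)–1(2,5)≠ 1(2,5)–2(3,5)≠  → 4/5 unlike.
Row 3: 1(3,0)–2(3,1)≠ 1(3,0)–1(4,0)= 2(3,1)–1(3,2)≠ 2(3,1)–2(4,1)= 1(3,2)–1(3,3)= 1(3,2)–1(4,2)= 1(3,3)–1(4,3)=  → 2/7 unlike.
Row 4: 1(4,0)–2(4,1)≠ 2(4,1)–1(4,2)≠ 1(4,2)–1(4,3)= 1(4,3)–2(4,4)≠  → 3/4 unlike.
Total adjacent occupied pairs: 24; unlike-type pairs: 13.
13/24 is already in lowest terms.

13/24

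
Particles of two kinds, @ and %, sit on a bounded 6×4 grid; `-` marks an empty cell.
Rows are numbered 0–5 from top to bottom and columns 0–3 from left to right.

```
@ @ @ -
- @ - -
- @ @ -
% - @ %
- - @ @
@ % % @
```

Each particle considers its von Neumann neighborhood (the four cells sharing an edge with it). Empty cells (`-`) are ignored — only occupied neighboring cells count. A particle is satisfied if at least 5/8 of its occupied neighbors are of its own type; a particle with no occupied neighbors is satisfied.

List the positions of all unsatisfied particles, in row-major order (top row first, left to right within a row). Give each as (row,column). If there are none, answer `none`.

(3,3), (5,0), (5,1), (5,2), (5,3)

(0,0)@ 1/1 ✓
(0,1)@ 3/3 ✓
(0,2)@ 1/1 ✓
(1,1)@ 2/2 ✓
(2,1)@ 2/2 ✓
(2,2)@ 2/2 ✓
(3,0)% 0/0 ✓
(3,2)@ 2/3 ✓
(3,3)% 0/2 ✗
(4,2)@ 2/3 ✓
(4,3)@ 2/3 ✓
(5,0)@ 0/1 ✗
(5,1)% 1/2 ✗
(5,2)% 1/3 ✗
(5,3)@ 1/2 ✗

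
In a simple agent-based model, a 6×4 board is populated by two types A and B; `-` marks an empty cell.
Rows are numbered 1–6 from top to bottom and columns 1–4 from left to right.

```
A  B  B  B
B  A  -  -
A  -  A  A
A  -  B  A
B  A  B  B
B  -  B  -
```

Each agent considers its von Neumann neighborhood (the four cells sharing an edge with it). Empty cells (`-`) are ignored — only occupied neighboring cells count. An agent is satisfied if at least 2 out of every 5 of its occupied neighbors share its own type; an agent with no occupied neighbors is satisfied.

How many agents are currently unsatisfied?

(1,1)A 0/2 ✗
(1,2)B 1/3 ✗
(1,3)B 2/2 ✓
(1,4)B 1/1 ✓
(2,1)B 0/3 ✗
(2,2)A 0/2 ✗
(3,1)A 1/2 ✓
(3,3)A 1/2 ✓
(3,4)A 2/2 ✓
(4,1)A 1/2 ✓
(4,3)B 1/3 ✗
(4,4)A 1/3 ✗
(5,1)B 1/3 ✗
(5,2)A 0/2 ✗
(5,3)B 3/4 ✓
(5,4)B 1/2 ✓
(6,1)B 1/1 ✓
(6,3)B 1/1 ✓
Unsatisfied: (1,1), (1,2), (2,1), (2,2), (4,3), (4,4), (5,1), (5,2) — 8 in total.

8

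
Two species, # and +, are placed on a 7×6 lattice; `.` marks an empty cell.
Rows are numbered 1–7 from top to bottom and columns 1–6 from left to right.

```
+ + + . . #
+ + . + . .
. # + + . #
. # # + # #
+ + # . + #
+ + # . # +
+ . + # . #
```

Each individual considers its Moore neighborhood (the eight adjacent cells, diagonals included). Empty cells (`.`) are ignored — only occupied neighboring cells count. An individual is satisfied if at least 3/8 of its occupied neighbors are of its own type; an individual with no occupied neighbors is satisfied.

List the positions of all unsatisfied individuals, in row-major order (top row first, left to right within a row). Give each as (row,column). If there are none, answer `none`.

(5,5), (6,6), (7,3)

Row 1: (1,1)+ 3/3 ✓ · (1,2)+ 4/4 ✓ · (1,3)+ 3/3 ✓ · (1,6)# 0/0 ✓
Row 2: (2,1)+ 3/4 ✓ · (2,2)+ 5/6 ✓ · (2,4)+ 3/3 ✓
Row 3: (3,2)# 2/5 ✓ · (3,3)+ 4/7 ✓ · (3,4)+ 3/5 ✓ · (3,6)# 2/2 ✓
Row 4: (4,2)# 3/6 ✓ · (4,3)# 3/7 ✓ · (4,4)+ 3/6 ✓ · (4,5)# 3/6 ✓ · (4,6)# 3/4 ✓
Row 5: (5,1)+ 3/4 ✓ · (5,2)+ 3/7 ✓ · (5,3)# 3/6 ✓ · (5,5)+ 2/6 ✗ · (5,6)# 3/5 ✓
Row 6: (6,1)+ 4/4 ✓ · (6,2)+ 5/7 ✓ · (6,3)# 2/5 ✓ · (6,5)# 3/5 ✓ · (6,6)+ 1/4 ✗
Row 7: (7,1)+ 2/2 ✓ · (7,3)+ 1/3 ✗ · (7,4)# 2/3 ✓ · (7,6)# 1/2 ✓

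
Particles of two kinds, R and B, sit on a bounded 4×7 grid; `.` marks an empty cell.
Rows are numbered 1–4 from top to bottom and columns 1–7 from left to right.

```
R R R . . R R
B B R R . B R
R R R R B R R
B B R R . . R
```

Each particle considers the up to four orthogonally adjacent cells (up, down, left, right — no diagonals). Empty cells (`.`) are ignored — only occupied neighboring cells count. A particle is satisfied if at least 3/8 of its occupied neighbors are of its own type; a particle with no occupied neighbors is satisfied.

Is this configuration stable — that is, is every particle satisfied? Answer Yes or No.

(1,1)R 1/2 ✓
(1,2)R 2/3 ✓
(1,3)R 2/2 ✓
(1,6)R 1/2 ✓
(1,7)R 2/2 ✓
(2,1)B 1/3 ✗
(2,2)B 1/4 ✗
(2,3)R 3/4 ✓
(2,4)R 2/2 ✓
(2,6)B 0/3 ✗
(2,7)R 2/3 ✓
(3,1)R 1/3 ✗
(3,2)R 2/4 ✓
(3,3)R 4/4 ✓
(3,4)R 3/4 ✓
(3,5)B 0/2 ✗
(3,6)R 1/3 ✗
(3,7)R 3/3 ✓
(4,1)B 1/2 ✓
(4,2)B 1/3 ✗
(4,3)R 2/3 ✓
(4,4)R 2/2 ✓
(4,7)R 1/1 ✓
For instance (2,1) has only 1/3 same-type neighbors, below 3/8.

No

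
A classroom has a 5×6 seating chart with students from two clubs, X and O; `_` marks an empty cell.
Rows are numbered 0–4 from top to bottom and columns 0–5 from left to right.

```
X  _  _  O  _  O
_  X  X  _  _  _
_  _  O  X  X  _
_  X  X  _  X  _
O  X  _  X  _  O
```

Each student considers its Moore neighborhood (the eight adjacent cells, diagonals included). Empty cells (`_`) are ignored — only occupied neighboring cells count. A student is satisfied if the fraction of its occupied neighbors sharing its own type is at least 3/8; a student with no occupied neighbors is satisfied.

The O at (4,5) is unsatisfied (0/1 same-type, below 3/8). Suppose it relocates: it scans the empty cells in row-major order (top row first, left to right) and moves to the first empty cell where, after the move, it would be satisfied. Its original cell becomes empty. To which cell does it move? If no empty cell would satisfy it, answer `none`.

(0,4)

Vacating (4,5). Empty cells in order:
  (0,1): 0/3 same-type → still unsatisfied.
  (0,2): 1/3 same-type → still unsatisfied.
  (0,4): 2/2 same-type → satisfied — stop here.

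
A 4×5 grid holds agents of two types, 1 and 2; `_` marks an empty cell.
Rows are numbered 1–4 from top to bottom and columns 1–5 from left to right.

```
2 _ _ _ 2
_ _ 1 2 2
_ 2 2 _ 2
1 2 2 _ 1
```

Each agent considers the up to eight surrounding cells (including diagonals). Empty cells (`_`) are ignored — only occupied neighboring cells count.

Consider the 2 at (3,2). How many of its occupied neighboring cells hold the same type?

3

Occupied neighbors of (3,2): (2,3)=1, (3,3)=2, (4,1)=1, (4,2)=2, (4,3)=2.
Same type (2): 3 of 5.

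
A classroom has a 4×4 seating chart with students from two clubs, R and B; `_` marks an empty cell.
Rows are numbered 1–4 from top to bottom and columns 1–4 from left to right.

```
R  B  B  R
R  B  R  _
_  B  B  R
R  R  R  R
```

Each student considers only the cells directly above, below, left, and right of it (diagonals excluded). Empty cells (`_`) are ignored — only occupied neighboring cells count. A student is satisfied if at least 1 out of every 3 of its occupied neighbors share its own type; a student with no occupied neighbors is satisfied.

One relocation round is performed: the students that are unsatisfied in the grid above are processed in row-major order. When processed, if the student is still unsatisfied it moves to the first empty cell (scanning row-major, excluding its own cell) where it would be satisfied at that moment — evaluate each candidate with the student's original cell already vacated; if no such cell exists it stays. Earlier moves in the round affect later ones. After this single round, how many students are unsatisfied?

0

Initially unsatisfied (in order): (1,4), (2,3), (3,3).
  (1,4) → (2,4).
  (2,3) → (1,4).
  (3,3): now satisfied by earlier moves; stays.
Resulting grid:
R B B R
R B _ R
_ B B R
R R R R
All satisfied now.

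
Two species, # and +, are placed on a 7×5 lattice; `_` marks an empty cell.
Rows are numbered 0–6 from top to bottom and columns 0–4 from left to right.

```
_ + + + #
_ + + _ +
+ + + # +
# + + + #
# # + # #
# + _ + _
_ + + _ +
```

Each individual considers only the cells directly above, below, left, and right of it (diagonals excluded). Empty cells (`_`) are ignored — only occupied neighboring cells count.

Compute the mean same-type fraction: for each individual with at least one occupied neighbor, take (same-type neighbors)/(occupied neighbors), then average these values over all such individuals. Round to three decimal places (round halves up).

Row 0: (0,1)+ 2/2 · (0,2)+ 3/3 · (0,3)+ 1/2 · (0,4)# 0/2
Row 1: (1,1)+ 3/3 · (1,2)+ 3/3 · (1,4)+ 1/2
Row 2: (2,0)+ 1/2 · (2,1)+ 4/4 · (2,2)+ 3/4 · (2,3)# 0/3 · (2,4)+ 1/3
Row 3: (3,0)# 1/3 · (3,1)+ 2/4 · (3,2)+ 4/4 · (3,3)+ 1/4 · (3,4)# 1/3
Row 4: (4,0)# 3/3 · (4,1)# 1/4 · (4,2)+ 1/3 · (4,3)# 1/4 · (4,4)# 2/2
Row 5: (5,0)# 1/2 · (5,1)+ 1/3 · (5,3)+ 0/1
Row 6: (6,1)+ 2/2 · (6,2)+ 1/1 · (6,4)+ — no occupied neighbors
Sum over 27 individuals: 2/2 + 3/3 + 1/2 + 0/2 + 3/3 + 3/3 + 1/2 + 1/2 + 4/4 + 3/4 + 0/3 + 1/3 + 1/3 + 2/4 + 4/4 + 1/4 + 1/3 + 3/3 + 1/4 + 1/3 + 1/4 + 2/2 + 1/2 + 1/3 + 0/1 + 2/2 + 1/1 = 47/3; mean = 47/3 ÷ 27 = 47/81 = 0.580246… → 0.580.

0.580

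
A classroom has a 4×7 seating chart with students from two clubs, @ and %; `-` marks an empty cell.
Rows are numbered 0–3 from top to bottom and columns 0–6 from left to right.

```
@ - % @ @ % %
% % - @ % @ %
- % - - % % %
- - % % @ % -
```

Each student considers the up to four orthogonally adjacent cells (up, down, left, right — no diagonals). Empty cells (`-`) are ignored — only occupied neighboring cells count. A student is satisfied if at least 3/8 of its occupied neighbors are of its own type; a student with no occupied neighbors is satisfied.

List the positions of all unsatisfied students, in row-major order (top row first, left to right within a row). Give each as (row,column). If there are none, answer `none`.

(0,0), (0,2), (0,4), (0,5), (1,4), (1,5), (3,4)

(0,0)@ 0/1 unhappy
(0,2)% 0/1 unhappy
(0,3)@ 2/3 ok
(0,4)@ 1/3 unhappy
(0,5)% 1/3 unhappy
(0,6)% 2/2 ok
(1,0)% 1/2 ok
(1,1)% 2/2 ok
(1,3)@ 1/2 ok
(1,4)% 1/4 unhappy
(1,5)@ 0/4 unhappy
(1,6)% 2/3 ok
(2,1)% 1/1 ok
(2,4)% 2/3 ok
(2,5)% 3/4 ok
(2,6)% 2/2 ok
(3,2)% 1/1 ok
(3,3)% 1/2 ok
(3,4)@ 0/3 unhappy
(3,5)% 1/2 ok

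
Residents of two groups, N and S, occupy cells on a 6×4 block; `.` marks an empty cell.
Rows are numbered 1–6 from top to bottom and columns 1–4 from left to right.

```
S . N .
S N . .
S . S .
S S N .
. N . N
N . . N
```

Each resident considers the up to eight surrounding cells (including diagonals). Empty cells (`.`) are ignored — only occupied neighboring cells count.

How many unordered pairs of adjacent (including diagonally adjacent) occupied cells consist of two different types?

8

Scan each occupied cell's neighbors to the right and below (and the two forward diagonals) so each pair is counted once.
From row 1: 1 unlike of 3 pairs (running 1/3).
From row 2: 3 unlike of 4 pairs (running 4/7).
From row 3: 1 unlike of 4 pairs (running 5/11).
From row 4: 3 unlike of 6 pairs (running 8/17).
From row 5: 0 unlike of 2 pairs (running 8/19).
Total adjacent occupied pairs: 19; unlike-type pairs: 8.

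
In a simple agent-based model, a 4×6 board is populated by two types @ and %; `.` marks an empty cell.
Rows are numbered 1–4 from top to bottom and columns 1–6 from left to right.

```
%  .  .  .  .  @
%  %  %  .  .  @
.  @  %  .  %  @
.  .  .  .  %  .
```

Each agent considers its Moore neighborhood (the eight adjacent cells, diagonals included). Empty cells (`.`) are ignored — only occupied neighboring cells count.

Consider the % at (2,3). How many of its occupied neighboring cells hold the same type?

Occupied neighbors of (2,3): (2,2)=%, (3,2)=@, (3,3)=%.
Same type (%): 2 of 3.

2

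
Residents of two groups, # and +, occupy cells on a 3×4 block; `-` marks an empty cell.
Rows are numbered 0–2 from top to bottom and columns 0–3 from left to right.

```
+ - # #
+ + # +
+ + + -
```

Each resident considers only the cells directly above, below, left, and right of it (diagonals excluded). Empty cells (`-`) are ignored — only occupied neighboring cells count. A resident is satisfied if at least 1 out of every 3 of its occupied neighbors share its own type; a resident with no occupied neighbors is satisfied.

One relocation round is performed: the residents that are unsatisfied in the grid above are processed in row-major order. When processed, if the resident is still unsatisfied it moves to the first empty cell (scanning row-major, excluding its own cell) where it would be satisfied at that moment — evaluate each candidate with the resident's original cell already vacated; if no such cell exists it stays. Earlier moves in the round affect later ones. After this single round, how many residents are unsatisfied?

Initially unsatisfied (in order): (1,2), (1,3).
  (1,2) → (0,1).
  (1,3) → (1,2).
Resulting grid:
+ # # #
+ + + -
+ + + -
All satisfied now.

0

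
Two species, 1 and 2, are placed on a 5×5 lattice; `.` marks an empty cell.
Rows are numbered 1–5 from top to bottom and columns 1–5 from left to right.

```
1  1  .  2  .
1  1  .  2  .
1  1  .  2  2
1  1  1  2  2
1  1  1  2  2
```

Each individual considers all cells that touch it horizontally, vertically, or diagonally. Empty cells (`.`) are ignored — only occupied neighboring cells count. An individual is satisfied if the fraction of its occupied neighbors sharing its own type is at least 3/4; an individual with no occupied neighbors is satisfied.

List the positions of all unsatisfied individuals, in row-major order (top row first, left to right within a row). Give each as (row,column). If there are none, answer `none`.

(4,3), (4,4), (5,3), (5,4)

Row 1: (1,1)1 3/3 satisfied · (1,2)1 3/3 satisfied · (1,4)2 1/1 satisfied
Row 2: (2,1)1 5/5 satisfied · (2,2)1 5/5 satisfied · (2,4)2 3/3 satisfied
Row 3: (3,1)1 5/5 satisfied · (3,2)1 6/6 satisfied · (3,4)2 4/5 satisfied · (3,5)2 4/4 satisfied
Row 4: (4,1)1 5/5 satisfied · (4,2)1 7/7 satisfied · (4,3)1 4/7 not · (4,4)2 5/7 not · (4,5)2 5/5 satisfied
Row 5: (5,1)1 3/3 satisfied · (5,2)1 5/5 satisfied · (5,3)1 3/5 not · (5,4)2 3/5 not · (5,5)2 3/3 satisfied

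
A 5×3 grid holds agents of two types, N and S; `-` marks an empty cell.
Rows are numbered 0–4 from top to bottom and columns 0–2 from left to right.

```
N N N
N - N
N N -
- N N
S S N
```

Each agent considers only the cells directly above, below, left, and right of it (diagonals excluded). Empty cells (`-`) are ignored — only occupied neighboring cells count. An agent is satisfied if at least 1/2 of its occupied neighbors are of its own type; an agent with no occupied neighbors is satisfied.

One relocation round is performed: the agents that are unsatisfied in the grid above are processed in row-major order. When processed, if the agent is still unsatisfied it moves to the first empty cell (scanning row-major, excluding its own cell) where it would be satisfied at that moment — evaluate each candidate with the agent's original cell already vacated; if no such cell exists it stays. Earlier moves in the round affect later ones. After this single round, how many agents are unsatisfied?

Initially unsatisfied (in order): (4,1).
  (4,1): no empty cell satisfies it; stays.
Resulting grid:
N N N
N - N
N N -
- N N
S S N
Unsatisfied now: (4,1).

1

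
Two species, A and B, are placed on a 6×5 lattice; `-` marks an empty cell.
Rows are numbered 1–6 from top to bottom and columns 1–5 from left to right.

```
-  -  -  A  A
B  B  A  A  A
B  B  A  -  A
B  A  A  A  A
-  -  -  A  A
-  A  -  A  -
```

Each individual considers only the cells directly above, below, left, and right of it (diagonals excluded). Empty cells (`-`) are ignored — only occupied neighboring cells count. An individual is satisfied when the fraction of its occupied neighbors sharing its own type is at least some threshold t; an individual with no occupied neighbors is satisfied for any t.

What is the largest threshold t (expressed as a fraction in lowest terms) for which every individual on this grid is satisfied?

(1,4)A 2/2
(1,5)A 2/2
(2,1)B 2/2
(2,2)B 2/3
(2,3)A 2/3
(2,4)A 3/3
(2,5)A 3/3
(3,1)B 3/3
(3,2)B 2/4
(3,3)A 2/3
(3,5)A 2/2
(4,1)B 1/2
(4,2)A 1/3
(4,3)A 3/3
(4,4)A 3/3
(4,5)A 3/3
(5,4)A 3/3
(5,5)A 2/2
(6,2)A — no occupied neighbors
(6,4)A 1/1
The smallest same-type fraction is 1/3 at (4,2), which reduces to 1/3. Any threshold above that leaves this individual unsatisfied.

1/3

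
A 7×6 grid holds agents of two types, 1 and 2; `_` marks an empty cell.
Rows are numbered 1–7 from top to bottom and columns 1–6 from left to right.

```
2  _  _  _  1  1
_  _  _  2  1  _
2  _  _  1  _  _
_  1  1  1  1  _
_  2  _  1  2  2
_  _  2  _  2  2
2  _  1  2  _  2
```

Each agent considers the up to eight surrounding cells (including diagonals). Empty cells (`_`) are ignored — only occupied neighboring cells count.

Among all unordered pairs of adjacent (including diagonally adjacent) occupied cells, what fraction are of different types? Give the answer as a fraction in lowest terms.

7/19

Scan each occupied cell's neighbors to the right and below (and the two forward diagonals) so each pair is counted once.
From row 1: 1 unlike of 4 pairs (running 1/4).
From row 2: 2 unlike of 3 pairs (running 3/7).
From row 3: 1 unlike of 4 pairs (running 4/11).
From row 4: 5 unlike of 11 pairs (running 9/22).
From row 5: 3 unlike of 9 pairs (running 12/31).
From row 6: 1 unlike of 6 pairs (running 13/37).
From row 7: 1 unlike of 1 pairs (running 14/38).
Total adjacent occupied pairs: 38; unlike-type pairs: 14.
14/38 reduces to 7/19.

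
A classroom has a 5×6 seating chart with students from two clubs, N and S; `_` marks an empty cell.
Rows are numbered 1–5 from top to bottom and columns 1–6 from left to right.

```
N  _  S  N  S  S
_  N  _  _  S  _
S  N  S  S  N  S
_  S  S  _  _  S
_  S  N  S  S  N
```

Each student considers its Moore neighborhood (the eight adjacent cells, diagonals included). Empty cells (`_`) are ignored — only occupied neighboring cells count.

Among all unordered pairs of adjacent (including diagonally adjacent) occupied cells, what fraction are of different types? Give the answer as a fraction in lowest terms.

20/39

Scan each occupied cell's neighbors to the right and below (and the two forward diagonals) so each pair is counted once.
From row 1: 4 unlike of 8 pairs (running 4/8).
From row 2: 3 unlike of 6 pairs (running 7/14).
From row 3: 7 unlike of 13 pairs (running 14/27).
From row 4: 3 unlike of 8 pairs (running 17/35).
From row 5: 3 unlike of 4 pairs (running 20/39).
Total adjacent occupied pairs: 39; unlike-type pairs: 20.
20/39 is already in lowest terms.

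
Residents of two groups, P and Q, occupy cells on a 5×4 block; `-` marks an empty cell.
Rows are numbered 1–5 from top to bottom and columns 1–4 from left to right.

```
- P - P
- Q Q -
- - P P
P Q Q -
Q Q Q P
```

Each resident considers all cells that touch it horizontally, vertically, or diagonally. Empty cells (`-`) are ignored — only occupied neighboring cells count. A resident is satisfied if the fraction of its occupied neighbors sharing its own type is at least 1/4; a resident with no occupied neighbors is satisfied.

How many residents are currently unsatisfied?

6

(1,2)P 0/2 ✗
(1,4)P 0/1 ✗
(2,2)Q 1/3 ✓
(2,3)Q 1/5 ✗
(3,3)P 1/5 ✗
(3,4)P 1/3 ✓
(4,1)P 0/3 ✗
(4,2)Q 4/6 ✓
(4,3)Q 3/6 ✓
(5,1)Q 2/3 ✓
(5,2)Q 4/5 ✓
(5,3)Q 3/4 ✓
(5,4)P 0/2 ✗
Unsatisfied: (1,2), (1,4), (2,3), (3,3), (4,1), (5,4) — 6 in total.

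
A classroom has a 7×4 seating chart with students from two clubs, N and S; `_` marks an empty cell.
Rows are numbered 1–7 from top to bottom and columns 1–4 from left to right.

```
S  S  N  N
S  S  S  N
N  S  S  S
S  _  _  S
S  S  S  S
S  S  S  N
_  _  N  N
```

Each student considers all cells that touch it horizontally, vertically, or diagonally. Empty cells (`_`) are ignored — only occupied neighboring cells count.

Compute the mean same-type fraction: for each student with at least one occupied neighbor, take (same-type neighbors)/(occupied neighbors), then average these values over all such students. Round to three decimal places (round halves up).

0.715

(1,1)S 3/3
(1,2)S 4/5
(1,3)N 2/5
(1,4)N 2/3
(2,1)S 4/5
(2,2)S 6/8
(2,3)S 5/8
(2,4)N 2/5
(3,1)N 0/4
(3,2)S 5/6
(3,3)S 5/6
(3,4)S 3/4
(4,1)S 3/4
(4,4)S 4/4
(5,1)S 4/4
(5,2)S 6/6
(5,3)S 5/6
(5,4)S 3/4
(6,1)S 3/3
(6,2)S 5/6
(6,3)S 4/7
(6,4)N 2/5
(7,3)N 2/4
(7,4)N 2/3
Sum over 24 students: 3/3 + 4/5 + 2/5 + 2/3 + 4/5 + 6/8 + 5/8 + 2/5 + 0/4 + 5/6 + 5/6 + 3/4 + 3/4 + 4/4 + 4/4 + 6/6 + 5/6 + 3/4 + 3/3 + 5/6 + 4/7 + 2/5 + 2/4 + 2/3 = 14417/840; mean = 14417/840 ÷ 24 = 14417/20160 = 0.715128… → 0.715.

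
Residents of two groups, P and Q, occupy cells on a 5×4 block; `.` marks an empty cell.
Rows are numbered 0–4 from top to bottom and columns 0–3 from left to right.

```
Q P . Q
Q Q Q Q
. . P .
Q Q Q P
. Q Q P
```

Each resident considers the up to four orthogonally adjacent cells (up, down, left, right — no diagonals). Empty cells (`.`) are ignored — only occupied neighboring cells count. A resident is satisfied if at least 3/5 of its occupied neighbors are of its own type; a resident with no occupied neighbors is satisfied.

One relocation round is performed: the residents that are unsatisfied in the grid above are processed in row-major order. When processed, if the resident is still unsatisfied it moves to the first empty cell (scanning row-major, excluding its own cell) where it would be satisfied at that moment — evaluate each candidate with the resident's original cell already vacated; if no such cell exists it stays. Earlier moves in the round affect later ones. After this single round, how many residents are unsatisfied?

3

Initially unsatisfied (in order): (0,0), (0,1), (2,2), (3,2), (3,3), (4,3).
  (0,0) → (0,2).
  (0,1) → (2,3).
  (2,2): no empty cell satisfies it; stays.
  (3,2) → (0,0).
  (3,3): now satisfied by earlier moves; stays.
  (4,3): no empty cell satisfies it; stays.
Resulting grid:
Q . Q Q
Q Q Q Q
. . P P
Q Q . P
. Q Q P
Unsatisfied now: (2,2), (4,2), (4,3).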